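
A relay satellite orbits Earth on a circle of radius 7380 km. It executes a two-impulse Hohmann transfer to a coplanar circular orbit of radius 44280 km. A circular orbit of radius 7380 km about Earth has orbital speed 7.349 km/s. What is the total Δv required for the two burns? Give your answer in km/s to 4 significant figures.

Δv = 3.670 km/s

From the circular-orbit relation v² = μ/r at r = 7380 km: μ = v²r = (7.349)² × 7380 = 3.98578×10^5 km³/s².
The Hohmann ellipse has a_t = (r₁ + r₂)/2 = 25830 km.
At r₁ the circular-orbit speed is v₁ = √(μ/r₁) = 7.349 km/s.
Transfer-orbit speed at r₁ (vis-viva equation): v_p = √[μ(2/r₁ − 1/a_t)] = 9.622 km/s.
First burn Δv₁ = |v_p − v₁| = 2.273 km/s.
At r₂, v₂ = √(μ/r₂) = 3.00022 km/s.
Transfer-orbit speed at r₂: v_a = √[μ(2/r₂ − 1/a_t)] = 1.60368 km/s.
Second burn Δv₂ = |v₂ − v_a| = 1.397 km/s.
Δv = Δv₁ + Δv₂ = 2.273 + 1.397 = 3.670 km/s.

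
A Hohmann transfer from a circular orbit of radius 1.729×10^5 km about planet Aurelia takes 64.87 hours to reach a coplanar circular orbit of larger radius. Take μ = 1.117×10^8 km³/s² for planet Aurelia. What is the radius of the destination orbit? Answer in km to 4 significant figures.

Transfer time t = 64.87 hours = 2.33532×10^5 s, and t = π√(a_t³/μ).
So a_t = (μ t²/π²)^(1/3) = (1.117×10^8 × (2.33532×10^5)² / π²)^(1/3) = 8.5143×10^5 km.
Since a_t = (r₁ + r₂)/2, r₂ = 2a_t − r₁ = 2×8.5143×10^5 − 1.729×10^5 = 1.52996×10^6 km.

r₂ = 1.530×10^6 km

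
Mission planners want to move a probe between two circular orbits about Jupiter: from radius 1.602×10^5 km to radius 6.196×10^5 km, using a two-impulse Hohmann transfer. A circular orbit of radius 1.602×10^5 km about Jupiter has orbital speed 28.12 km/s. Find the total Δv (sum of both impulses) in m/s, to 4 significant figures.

From the circular-orbit relation v² = μ/r at r = 1.602×10^5 km: μ = v²r = (28.12)² × 1.602×10^5 = 1.26676×10^8 km³/s².
Semi-major axis of the transfer orbit: a_t = (1.602×10^5 + 6.196×10^5)/2 = 3.899×10^5 km.
Circular speed at r₁: v₁ = √(μ/r₁) = √(1.26676×10^8/1.602×10^5) = 28.120 km/s.
Transfer-orbit speed at r₁ (v² = μ(2/r − 1/a)): v_p = √[μ(2/r₁ − 1/a_t)] = 35.448 km/s.
First burn Δv₁ = |v_p − v₁| = 7.328 km/s.
Circular speed at r₂: v₂ = √(μ/r₂) = 14.2985 km/s.
Transfer-orbit speed at r₂: v_a = √[μ(2/r₂ − 1/a_t)] = 9.16528 km/s.
Second burn Δv₂ = |v₂ − v_a| = 5.133 km/s.
Δv = Δv₁ + Δv₂ = 7.328 + 5.133 = 12.46 km/s.

Δv = 12460 m/s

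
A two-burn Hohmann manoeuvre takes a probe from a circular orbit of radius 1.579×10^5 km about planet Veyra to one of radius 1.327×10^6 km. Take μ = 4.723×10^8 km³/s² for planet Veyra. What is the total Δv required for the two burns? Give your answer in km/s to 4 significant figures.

Δv = 28.59 km/s

Semi-major axis of the transfer orbit: a_t = (1.579×10^5 + 1.327×10^6)/2 = 7.4245×10^5 km.
Circular speed at r₁: v₁ = √(μ/r₁) = √(4.723×10^8/1.579×10^5) = 54.691 km/s.
Transfer-orbit speed at r₁ (v² = μ(2/r − 1/a)): v_p = √[μ(2/r₁ − 1/a_t)] = 73.117 km/s.
First burn Δv₁ = |v_p − v₁| = 18.426 km/s.
At r₂, v₂ = √(μ/r₂) = 18.8657 km/s.
Transfer-orbit speed at r₂: v_a = √[μ(2/r₂ − 1/a_t)] = 8.70023 km/s.
Second burn Δv₂ = |v₂ − v_a| = 10.165 km/s.
Total Δv = Δv₁ + Δv₂ = 28.59 km/s.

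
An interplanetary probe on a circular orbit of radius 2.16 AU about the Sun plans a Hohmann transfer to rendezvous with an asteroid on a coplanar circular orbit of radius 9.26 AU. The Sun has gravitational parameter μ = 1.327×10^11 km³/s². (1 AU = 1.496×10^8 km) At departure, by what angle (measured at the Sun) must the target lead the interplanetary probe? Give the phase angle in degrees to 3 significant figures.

In km: r₁ = 2.16 × 1.496×10^8 = 3.23136×10^8 km; r₂ = 9.26 × 1.496×10^8 = 1.385296×10^9 km.
Transfer-ellipse semi-major axis a_t = (r₁ + r₂)/2 = (3.23136×10^8 + 1.385296×10^9)/2 = 8.54216×10^8 km.
The half-period of the transfer ellipse is t = π√(a_t³/μ) = 2.1531×10^8 s.
The target's mean motion on its circular orbit is ω₂ = √(μ/r₂³) = 7.0652×10^-9 rad/s.
Angle swept by the target during transfer: ω₂·t = 1.5212 rad = 87.16°.
The interplanetary probe traverses 180° on the transfer ellipse, so the target must lead by 180° − 87.16° = 92.8°.

φ = 92.8°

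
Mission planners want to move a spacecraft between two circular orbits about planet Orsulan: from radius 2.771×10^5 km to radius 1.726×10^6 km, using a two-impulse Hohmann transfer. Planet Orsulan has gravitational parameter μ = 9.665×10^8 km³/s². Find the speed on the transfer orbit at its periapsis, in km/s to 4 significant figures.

v = 77.53 km/s

Semi-major axis of the transfer orbit: a_t = (2.771×10^5 + 1.726×10^6)/2 = 1.00155×10^6 km.
At periapsis, r = 2.771×10^5 km.
Applying v² = μ(2/r − 1/a_t): v = 77.53 km/s.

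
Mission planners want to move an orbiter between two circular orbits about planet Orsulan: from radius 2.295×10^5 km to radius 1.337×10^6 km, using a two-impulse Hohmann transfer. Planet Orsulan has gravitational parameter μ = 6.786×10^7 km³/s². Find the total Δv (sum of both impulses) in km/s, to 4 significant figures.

Δv = 8.539 km/s

Semi-major axis of the transfer orbit: a_t = (2.295×10^5 + 1.337×10^6)/2 = 7.8325×10^5 km.
Circular speed at r₁: v₁ = √(μ/r₁) = √(6.786×10^7/2.295×10^5) = 17.1955 km/s.
On the transfer ellipse at r₁, vis-viva equation gives v_p = √[μ(2/r₁ − 1/a_t)] = 22.4663 km/s.
First burn Δv₁ = |v_p − v₁| = 5.271 km/s.
At r₂, v₂ = √(μ/r₂) = 7.124 km/s.
Transfer-orbit speed at r₂: v_a = √[μ(2/r₂ − 1/a_t)] = 3.856 km/s.
Second burn Δv₂ = |v₂ − v_a| = 3.268 km/s.
Δv = Δv₁ + Δv₂ = 5.271 + 3.268 = 8.539 km/s.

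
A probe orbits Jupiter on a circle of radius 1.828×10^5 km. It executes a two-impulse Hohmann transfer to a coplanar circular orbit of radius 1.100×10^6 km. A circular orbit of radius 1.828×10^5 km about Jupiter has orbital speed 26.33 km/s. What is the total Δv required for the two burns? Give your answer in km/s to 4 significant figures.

From the circular-orbit relation v² = μ/r at r = 1.828×10^5 km: μ = v²r = (26.33)² × 1.828×10^5 = 1.26730×10^8 km³/s².
The Hohmann ellipse has a_t = (r₁ + r₂)/2 = 6.414×10^5 km.
At r₁ the circular-orbit speed is v₁ = √(μ/r₁) = 26.330 km/s.
Transfer-orbit speed at r₁ (vis-viva): v_p = √[μ(2/r₁ − 1/a_t)] = 34.481 km/s.
First burn Δv₁ = |v_p − v₁| = 8.151 km/s.
At r₂, v₂ = √(μ/r₂) = 10.7335 km/s.
Transfer-orbit speed at r₂: v_a = √[μ(2/r₂ − 1/a_t)] = 5.73015 km/s.
Second burn Δv₂ = |v₂ − v_a| = 5.003 km/s.
Total Δv = Δv₁ + Δv₂ = 13.15 km/s.

Δv = 13.15 km/s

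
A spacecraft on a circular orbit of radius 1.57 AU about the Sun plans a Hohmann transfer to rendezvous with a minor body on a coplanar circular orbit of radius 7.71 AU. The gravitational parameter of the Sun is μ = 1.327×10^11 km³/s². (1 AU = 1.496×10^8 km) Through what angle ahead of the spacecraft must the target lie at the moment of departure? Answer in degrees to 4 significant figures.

φ = 95.96°

In km: r₁ = 1.57 × 1.496×10^8 = 2.34872×10^8 km; r₂ = 7.71 × 1.496×10^8 = 1.153416×10^9 km.
Semi-major axis of the transfer orbit: a_t = (2.34872×10^8 + 1.153416×10^9)/2 = 6.94144×10^8 km.
The half-period of the transfer ellipse is t = π√(a_t³/μ) = 1.5772×10^8 s.
Target angular speed ω₂ = √(μ/r₂³) = 9.2994×10^-9 rad/s.
Angle swept by the target during transfer: ω₂·t = 1.4667 rad = 84.04°.
Arrival is 180° from departure on the ellipse, so φ = 180° − 84.04° = 95.96°.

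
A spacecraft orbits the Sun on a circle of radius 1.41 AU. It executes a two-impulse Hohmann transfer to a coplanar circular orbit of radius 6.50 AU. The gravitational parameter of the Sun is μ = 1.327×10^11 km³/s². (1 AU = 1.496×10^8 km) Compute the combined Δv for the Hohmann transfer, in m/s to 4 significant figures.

Δv = 11780 m/s

In km: r₁ = 1.41 × 1.496×10^8 = 2.10936×10^8 km; r₂ = 6.50 × 1.496×10^8 = 9.724×10^8 km.
The Hohmann ellipse has a_t = (r₁ + r₂)/2 = 5.91668×10^8 km.
Circular speed at r₁: v₁ = √(μ/r₁) = √(1.327×10^11/2.10936×10^8) = 25.082 km/s.
On the transfer ellipse at r₁, v² = μ(2/r − 1/a) gives v_p = √[μ(2/r₁ − 1/a_t)] = 32.155 km/s.
First burn Δv₁ = |v_p − v₁| = 7.073 km/s.
At r₂, v₂ = √(μ/r₂) = 11.682 km/s.
Transfer-orbit speed at r₂: v_a = √[μ(2/r₂ − 1/a_t)] = 6.9751 km/s.
Second burn Δv₂ = |v₂ − v_a| = 4.707 km/s.
Total Δv = Δv₁ + Δv₂ = 11.78 km/s.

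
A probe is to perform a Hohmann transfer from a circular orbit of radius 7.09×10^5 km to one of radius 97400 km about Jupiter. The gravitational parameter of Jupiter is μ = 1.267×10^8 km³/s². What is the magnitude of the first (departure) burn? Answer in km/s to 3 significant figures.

Δv₁ = 6.80 km/s

The Hohmann ellipse has a_t = (r₁ + r₂)/2 = 4.032×10^5 km.
Circular speed at r = 7.090×10^5 km: v_c = √(μ/r) = 13.368 km/s.
Vis-viva on the transfer ellipse at r = 7.090×10^5 km gives v_t = √[μ(2/r − 1/a_t)] = 6.5703 km/s.
Δv₁ = |v_t − v_c| = |6.5703 − 13.368| = 6.798 km/s.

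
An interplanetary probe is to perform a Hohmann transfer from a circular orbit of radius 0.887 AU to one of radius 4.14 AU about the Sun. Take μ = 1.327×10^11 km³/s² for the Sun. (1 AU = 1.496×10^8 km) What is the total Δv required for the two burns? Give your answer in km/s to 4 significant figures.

In km: r₁ = 0.887 × 1.496×10^8 = 1.326952×10^8 km; r₂ = 4.14 × 1.496×10^8 = 6.19344×10^8 km.
Transfer-ellipse semi-major axis a_t = (r₁ + r₂)/2 = (1.326952×10^8 + 6.19344×10^8)/2 = 3.760196×10^8 km.
At r₁ the circular-orbit speed is v₁ = √(μ/r₁) = 31.623 km/s.
On the transfer ellipse at r₁, vis-viva gives v_p = √[μ(2/r₁ − 1/a_t)] = 40.585 km/s.
First burn Δv₁ = |v_p − v₁| = 8.962 km/s.
At r₂, v₂ = √(μ/r₂) = 14.6376 km/s.
Transfer-orbit speed at r₂: v_a = √[μ(2/r₂ − 1/a_t)] = 8.69545 km/s.
Second burn Δv₂ = |v₂ − v_a| = 5.942 km/s.
Δv = Δv₁ + Δv₂ = 8.962 + 5.942 = 14.90 km/s.

Δv = 14.90 km/s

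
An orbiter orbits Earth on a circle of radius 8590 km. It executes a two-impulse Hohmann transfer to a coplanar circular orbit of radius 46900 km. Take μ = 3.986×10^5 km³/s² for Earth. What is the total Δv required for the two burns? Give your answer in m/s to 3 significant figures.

Semi-major axis of the transfer orbit: a_t = (8590 + 46900)/2 = 27745 km.
Circular speed at r₁: v₁ = √(μ/r₁) = √(3.986×10^5/8590) = 6.812 km/s.
On the transfer ellipse at r₁, vis-viva gives v_p = √[μ(2/r₁ − 1/a_t)] = 8.857 km/s.
First burn Δv₁ = |v_p − v₁| = 2.045 km/s.
At r₂, v₂ = √(μ/r₂) = 2.915 km/s.
Transfer-orbit speed at r₂: v_a = √[μ(2/r₂ − 1/a_t)] = 1.622 km/s.
Second burn Δv₂ = |v₂ − v_a| = 1.293 km/s.
Total Δv = Δv₁ + Δv₂ = 3.338 km/s.

Δv = 3340 m/s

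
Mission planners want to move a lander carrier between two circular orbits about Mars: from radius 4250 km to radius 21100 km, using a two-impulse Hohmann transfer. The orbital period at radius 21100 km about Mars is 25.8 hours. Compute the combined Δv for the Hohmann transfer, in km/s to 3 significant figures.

From Kepler's third law T² = 4π²r³/μ at r = 21100 km, T = 25.8 hours = 25.8 × 3600 s = 92880 s: μ = 4π²r³/T² = 42989.5 km³/s².
Semi-major axis of the transfer orbit: a_t = (4250 + 21100)/2 = 12675 km.
Circular speed at r₁: v₁ = √(μ/r₁) = √(42989.5/4250) = 3.1804 km/s.
Transfer-orbit speed at r₁ (vis-viva): v_p = √[μ(2/r₁ − 1/a_t)] = 4.1035 km/s.
First burn Δv₁ = |v_p − v₁| = 0.9231 km/s.
Circular speed at r₂: v₂ = √(μ/r₂) = 1.42738 km/s.
Transfer-orbit speed at r₂: v_a = √[μ(2/r₂ − 1/a_t)] = 0.826534 km/s.
Second burn Δv₂ = |v₂ − v_a| = 0.6008 km/s.
Δv = Δv₁ + Δv₂ = 0.9231 + 0.6008 = 1.524 km/s.

Δv = 1.52 km/s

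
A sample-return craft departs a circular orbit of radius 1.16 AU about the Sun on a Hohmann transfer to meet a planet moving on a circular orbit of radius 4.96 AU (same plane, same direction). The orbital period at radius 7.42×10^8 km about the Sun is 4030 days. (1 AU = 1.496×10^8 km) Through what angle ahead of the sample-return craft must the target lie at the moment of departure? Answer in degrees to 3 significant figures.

From Kepler's third law T² = 4π²r³/μ at r = 7.42×10^8 km, T = 4030 days = 4030 × 86400 s = 3.48192×10^8 s: μ = 4π²r³/T² = 1.33025×10^11 km³/s².
In km: r₁ = 1.16 × 1.496×10^8 = 1.73536×10^8 km; r₂ = 4.96 × 1.496×10^8 = 7.42016×10^8 km.
Semi-major axis of the transfer orbit: a_t = (1.73536×10^8 + 7.42016×10^8)/2 = 4.57776×10^8 km.
The half-period of the transfer ellipse is t = π√(a_t³/μ) = 8.43650×10^7 s.
Target angular speed ω₂ = √(μ/r₂³) = 1.80446×10^-8 rad/s.
Angle swept by the target during transfer: ω₂·t = 1.5223 rad = 87.22°.
Arrival is 180° from departure on the ellipse, so φ = 180° − 87.22° = 92.8°.

φ = 92.8°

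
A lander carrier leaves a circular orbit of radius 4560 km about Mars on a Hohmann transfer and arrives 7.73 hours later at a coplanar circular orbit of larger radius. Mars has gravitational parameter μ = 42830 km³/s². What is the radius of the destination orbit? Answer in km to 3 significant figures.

r₂ = 25400 km

Transfer time t = 7.73 hours = 27828 s, and t = π√(a_t³/μ).
So a_t = (μ t²/π²)^(1/3) = (42830 × (27828)² / π²)^(1/3) = 14979 km.
Since a_t = (r₁ + r₂)/2, r₂ = 2a_t − r₁ = 2×14979 − 4560 = 25398 km.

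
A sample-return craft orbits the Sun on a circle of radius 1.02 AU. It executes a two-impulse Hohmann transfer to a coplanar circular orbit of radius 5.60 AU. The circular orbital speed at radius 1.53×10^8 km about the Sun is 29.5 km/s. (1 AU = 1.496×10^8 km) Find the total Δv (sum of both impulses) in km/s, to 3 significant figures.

From the circular-orbit relation v² = μ/r at r = 1.53×10^8 km: μ = v²r = (29.5)² × 1.53×10^8 = 1.33148×10^11 km³/s².
In km: r₁ = 1.02 × 1.496×10^8 = 1.52592×10^8 km; r₂ = 5.60 × 1.496×10^8 = 8.3776×10^8 km.
Semi-major axis of the transfer orbit: a_t = (1.52592×10^8 + 8.3776×10^8)/2 = 4.95176×10^8 km.
Circular speed at r₁: v₁ = √(μ/r₁) = √(1.33148×10^11/1.52592×10^8) = 29.539 km/s.
On the transfer ellipse at r₁, v² = μ(2/r − 1/a) gives v_p = √[μ(2/r₁ − 1/a_t)] = 38.422 km/s.
First burn Δv₁ = |v_p − v₁| = 8.883 km/s.
At r₂, v₂ = √(μ/r₂) = 12.607 km/s.
Transfer-orbit speed at r₂: v_a = √[μ(2/r₂ − 1/a_t)] = 6.9983 km/s.
Second burn Δv₂ = |v₂ − v_a| = 5.609 km/s.
Δv = Δv₁ + Δv₂ = 8.883 + 5.609 = 14.49 km/s.

Δv = 14.5 km/s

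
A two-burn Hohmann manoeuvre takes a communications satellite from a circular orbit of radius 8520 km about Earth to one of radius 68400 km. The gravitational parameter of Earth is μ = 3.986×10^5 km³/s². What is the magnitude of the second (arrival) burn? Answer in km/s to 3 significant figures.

Δv₂ = 1.28 km/s

Transfer-ellipse semi-major axis a_t = (r₁ + r₂)/2 = (8520 + 68400)/2 = 38460 km.
On the circular orbit at r = 68400 km, v_c = √(μ/r) = 2.414 km/s.
Vis-viva on the transfer ellipse at r = 68400 km gives v_t = √[μ(2/r − 1/a_t)] = 1.136 km/s.
Δv₂ = |v_t − v_c| = |1.136 − 2.414| = 1.278 km/s.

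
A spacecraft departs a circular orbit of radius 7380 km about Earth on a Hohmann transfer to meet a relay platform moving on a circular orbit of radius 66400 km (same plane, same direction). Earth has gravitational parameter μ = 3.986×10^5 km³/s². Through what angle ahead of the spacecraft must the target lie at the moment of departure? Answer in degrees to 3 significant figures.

φ = 105°

Semi-major axis of the transfer orbit: a_t = (7380 + 66400)/2 = 36890 km.
Transfer time t = π√(a_t³/μ) = 35260 s.
The target's mean motion on its circular orbit is ω₂ = √(μ/r₂³) = 3.690×10^-5 rad/s.
Angle swept by the target during transfer: ω₂·t = 1.301 rad = 74.54°.
The spacecraft traverses 180° on the transfer ellipse, so the target must lead by 180° − 74.54° = 105°.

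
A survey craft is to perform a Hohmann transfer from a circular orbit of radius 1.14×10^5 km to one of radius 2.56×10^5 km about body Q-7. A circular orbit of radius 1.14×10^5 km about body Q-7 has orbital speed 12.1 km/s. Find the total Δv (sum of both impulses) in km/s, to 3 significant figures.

Δv = 3.87 km/s

From the circular-orbit relation v² = μ/r at r = 1.14×10^5 km: μ = v²r = (12.1)² × 1.14×10^5 = 1.66907×10^7 km³/s².
Semi-major axis of the transfer orbit: a_t = (1.140×10^5 + 2.560×10^5)/2 = 1.850×10^5 km.
At r₁ the circular-orbit speed is v₁ = √(μ/r₁) = 12.100 km/s.
Transfer-orbit speed at r₁ (v² = μ(2/r − 1/a)): v_p = √[μ(2/r₁ − 1/a_t)] = 14.234 km/s.
First burn Δv₁ = |v_p − v₁| = 2.134 km/s.
Circular speed at r₂: v₂ = √(μ/r₂) = 8.0745 km/s.
Transfer-orbit speed at r₂: v_a = √[μ(2/r₂ − 1/a_t)] = 6.3385 km/s.
Second burn Δv₂ = |v₂ − v_a| = 1.736 km/s.
Δv = Δv₁ + Δv₂ = 2.134 + 1.736 = 3.870 km/s.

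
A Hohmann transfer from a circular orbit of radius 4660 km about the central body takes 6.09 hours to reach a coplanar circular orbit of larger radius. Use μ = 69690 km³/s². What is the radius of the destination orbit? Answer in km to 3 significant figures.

Transfer time t = 6.09 hours = 21924 s, and t = π√(a_t³/μ).
So a_t = (μ t²/π²)^(1/3) = (69690 × (21924)² / π²)^(1/3) = 15028 km.
Since a_t = (r₁ + r₂)/2, r₂ = 2a_t − r₁ = 2×15028 − 4660 = 25396 km.

r₂ = 25400 km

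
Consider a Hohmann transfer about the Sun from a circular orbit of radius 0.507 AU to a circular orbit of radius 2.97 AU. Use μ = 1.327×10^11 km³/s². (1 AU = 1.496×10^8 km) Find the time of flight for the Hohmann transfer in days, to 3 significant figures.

t = 419 days

In km: r₁ = 0.507 × 1.496×10^8 = 7.58472×10^7 km; r₂ = 2.97 × 1.496×10^8 = 4.44312×10^8 km.
Transfer-ellipse semi-major axis a_t = (r₁ + r₂)/2 = (7.58472×10^7 + 4.44312×10^8)/2 = 2.600796×10^8 km.
By Kepler's third law the transfer-orbit period is T = 2π√(a_t³/μ), so t = T/2 = 3.617×10^7 s.
Converting: 3.617×10^7 s ÷ 86400 s/day = 419 days.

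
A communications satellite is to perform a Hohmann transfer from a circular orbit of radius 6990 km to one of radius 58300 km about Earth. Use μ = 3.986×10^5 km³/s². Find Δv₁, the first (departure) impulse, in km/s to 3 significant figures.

Δv₁ = 2.54 km/s

The Hohmann ellipse has a_t = (r₁ + r₂)/2 = 32645 km.
On the circular orbit at r = 6990 km, v_c = √(μ/r) = 7.55144 km/s.
Transfer-orbit speed at the same r (vis-viva, a = a_t): v_t = √[μ(2/r − 1/a_t)] = 10.0915 km/s.
Δv₁ = |v_t − v_c| = |10.0915 − 7.55144| = 2.540 km/s.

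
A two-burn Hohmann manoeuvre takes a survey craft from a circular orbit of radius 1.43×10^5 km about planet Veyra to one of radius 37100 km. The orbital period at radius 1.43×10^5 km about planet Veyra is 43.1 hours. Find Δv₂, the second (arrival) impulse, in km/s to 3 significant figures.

Δv₂ = 2.96 km/s

From Kepler's third law T² = 4π²r³/μ at r = 1.43×10^5 km, T = 43.1 hours = 43.1 × 3600 s = 1.5516×10^5 s: μ = 4π²r³/T² = 4.79522×10^6 km³/s².
Transfer-ellipse semi-major axis a_t = (r₁ + r₂)/2 = (1.430×10^5 + 37100)/2 = 90050 km.
On the circular orbit at r = 37100 km, v_c = √(μ/r) = 11.369 km/s.
Vis-viva on the transfer ellipse at r = 37100 km gives v_t = √[μ(2/r − 1/a_t)] = 14.327 km/s.
Δv₂ = |v_t − v_c| = |14.327 − 11.369| = 2.958 km/s.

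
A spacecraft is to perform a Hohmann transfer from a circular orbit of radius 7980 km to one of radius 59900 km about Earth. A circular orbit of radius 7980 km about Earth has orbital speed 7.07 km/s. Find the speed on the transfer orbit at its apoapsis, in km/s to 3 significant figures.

From the circular-orbit relation v² = μ/r at r = 7980 km: μ = v²r = (7.07)² × 7980 = 3.98880×10^5 km³/s².
The Hohmann ellipse has a_t = (r₁ + r₂)/2 = 33940 km.
The apoapsis of the transfer ellipse is at r = 59900 km.
Vis-viva: v = √[μ(2/r − 1/a_t)] = √[3.98880×10^5 × (2/59900 − 1/33940)] = 1.251 km/s.

v = 1.25 km/s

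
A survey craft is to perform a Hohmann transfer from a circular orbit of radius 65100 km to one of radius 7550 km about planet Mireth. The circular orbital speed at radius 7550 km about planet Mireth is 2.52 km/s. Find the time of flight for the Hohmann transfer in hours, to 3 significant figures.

From the circular-orbit relation v² = μ/r at r = 7550 km: μ = v²r = (2.52)² × 7550 = 47945.5 km³/s².
The Hohmann ellipse has a_t = (r₁ + r₂)/2 = 36325 km.
By Kepler's third law the transfer-orbit period is T = 2π√(a_t³/μ), so t = T/2 = 99330 s.
Converting: 99330 s ÷ 3600 s/hour = 27.6 hours.

t = 27.6 hours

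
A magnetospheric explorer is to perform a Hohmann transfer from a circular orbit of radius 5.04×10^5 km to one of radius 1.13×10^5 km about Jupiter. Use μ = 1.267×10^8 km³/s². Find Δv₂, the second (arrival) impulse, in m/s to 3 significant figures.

Δv₂ = 9310 m/s

Transfer-ellipse semi-major axis a_t = (r₁ + r₂)/2 = (5.040×10^5 + 1.130×10^5)/2 = 3.085×10^5 km.
Circular speed at r = 1.130×10^5 km: v_c = √(μ/r) = 33.485 km/s.
Vis-viva on the transfer ellipse at r = 1.130×10^5 km gives v_t = √[μ(2/r − 1/a_t)] = 42.799 km/s.
Δv₂ = |v_t − v_c| = |42.799 − 33.485| = 9.314 km/s.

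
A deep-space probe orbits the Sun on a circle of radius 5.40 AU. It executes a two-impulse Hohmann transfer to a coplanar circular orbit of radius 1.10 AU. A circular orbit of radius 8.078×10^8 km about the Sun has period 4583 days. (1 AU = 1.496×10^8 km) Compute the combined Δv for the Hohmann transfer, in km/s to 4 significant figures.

Δv = 13.57 km/s

From Kepler's third law T² = 4π²r³/μ at r = 8.078×10^8 km, T = 4583 days = 4583 × 86400 s = 3.959712×10^8 s: μ = 4π²r³/T² = 1.32722×10^11 km³/s².
In km: r₁ = 5.40 × 1.496×10^8 = 8.0784×10^8 km; r₂ = 1.10 × 1.496×10^8 = 1.6456×10^8 km.
Semi-major axis of the transfer orbit: a_t = (8.0784×10^8 + 1.6456×10^8)/2 = 4.862×10^8 km.
At r₁ the circular-orbit speed is v₁ = √(μ/r₁) = 12.818 km/s.
On the transfer ellipse at r₁, vis-viva gives v_a = √[μ(2/r₁ − 1/a_t)] = 7.4570 km/s.
First burn Δv₁ = |v_a − v₁| = 5.361 km/s.
Circular speed at r₂: v₂ = √(μ/r₂) = 28.399 km/s.
Transfer-orbit speed at r₂: v_p = √[μ(2/r₂ − 1/a_t)] = 36.607 km/s.
Second burn Δv₂ = |v₂ − v_p| = 8.208 km/s.
Total Δv = Δv₁ + Δv₂ = 13.57 km/s.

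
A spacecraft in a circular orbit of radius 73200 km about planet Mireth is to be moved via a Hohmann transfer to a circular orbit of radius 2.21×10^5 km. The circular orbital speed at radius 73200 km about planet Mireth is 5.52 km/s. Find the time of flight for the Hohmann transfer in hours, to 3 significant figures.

t = 33.0 hours

From the circular-orbit relation v² = μ/r at r = 73200 km: μ = v²r = (5.52)² × 73200 = 2.23043×10^6 km³/s².
Semi-major axis of the transfer orbit: a_t = (73200 + 2.210×10^5)/2 = 1.471×10^5 km.
Half the transfer-orbit period gives t = π√(a_t³/μ) = 1.187×10^5 s.
Converting: 1.187×10^5 s ÷ 3600 s/hour = 33.0 hours.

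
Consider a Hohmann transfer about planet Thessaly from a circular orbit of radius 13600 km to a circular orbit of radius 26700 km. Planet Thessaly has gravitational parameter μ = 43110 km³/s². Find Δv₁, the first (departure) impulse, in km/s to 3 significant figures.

Transfer-ellipse semi-major axis a_t = (r₁ + r₂)/2 = (13600 + 26700)/2 = 20150 km.
Circular speed at r = 13600 km: v_c = √(μ/r) = 1.780 km/s.
Transfer-orbit speed at the same r (vis-viva, a = a_t): v_t = √[μ(2/r − 1/a_t)] = 2.049 km/s.
Δv₁ = |v_t − v_c| = |2.049 − 1.780| = 0.2690 km/s.

Δv₁ = 0.269 km/s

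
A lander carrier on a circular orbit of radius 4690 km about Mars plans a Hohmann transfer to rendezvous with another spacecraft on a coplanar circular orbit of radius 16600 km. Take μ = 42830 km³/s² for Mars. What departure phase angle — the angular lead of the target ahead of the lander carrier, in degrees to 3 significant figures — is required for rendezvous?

φ = 87.6°

Transfer-ellipse semi-major axis a_t = (r₁ + r₂)/2 = (4690 + 16600)/2 = 10645 km.
The half-period of the transfer ellipse is t = π√(a_t³/μ) = 16672.3 s.
Target angular speed ω₂ = √(μ/r₂³) = 9.67636×10^-5 rad/s.
Angle swept by the target during transfer: ω₂·t = 1.61327 rad = 92.43°.
The lander carrier traverses 180° on the transfer ellipse, so the target must lead by 180° − 92.43° = 87.6°.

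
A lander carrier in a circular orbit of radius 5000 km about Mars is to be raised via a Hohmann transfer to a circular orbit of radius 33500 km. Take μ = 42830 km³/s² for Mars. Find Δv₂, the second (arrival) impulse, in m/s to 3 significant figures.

Δv₂ = 554 m/s

Transfer-ellipse semi-major axis a_t = (r₁ + r₂)/2 = (5000 + 33500)/2 = 19250 km.
Circular speed at r = 33500 km: v_c = √(μ/r) = 1.1307 km/s.
Transfer-orbit speed at the same r (vis-viva, a = a_t): v_t = √[μ(2/r − 1/a_t)] = 0.57626 km/s.
Δv₂ = |v_t − v_c| = |0.57626 − 1.1307| = 0.5544 km/s.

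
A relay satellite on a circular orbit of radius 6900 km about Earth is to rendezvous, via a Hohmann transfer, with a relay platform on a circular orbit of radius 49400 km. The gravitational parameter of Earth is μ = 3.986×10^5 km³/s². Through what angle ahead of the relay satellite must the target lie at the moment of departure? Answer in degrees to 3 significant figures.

Semi-major axis of the transfer orbit: a_t = (6900 + 49400)/2 = 28150 km.
Transfer time t = π√(a_t³/μ) = 23502 s.
The target's mean motion on its circular orbit is ω₂ = √(μ/r₂³) = 5.7501×10^-5 rad/s.
Angle swept by the target during transfer: ω₂·t = 1.3514 rad = 77.43°.
The relay satellite traverses 180° on the transfer ellipse, so the target must lead by 180° − 77.43° = 103°.

φ = 103°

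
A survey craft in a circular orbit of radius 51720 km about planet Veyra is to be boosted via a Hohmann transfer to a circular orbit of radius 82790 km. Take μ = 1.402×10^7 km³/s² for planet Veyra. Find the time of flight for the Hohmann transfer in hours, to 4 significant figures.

Transfer-ellipse semi-major axis a_t = (r₁ + r₂)/2 = (51720 + 82790)/2 = 67255 km.
By Kepler's third law the transfer-orbit period is T = 2π√(a_t³/μ), so t = T/2 = 14634 s.
Converting: 14634 s ÷ 3600 s/hour = 4.065 hours.

t = 4.065 hours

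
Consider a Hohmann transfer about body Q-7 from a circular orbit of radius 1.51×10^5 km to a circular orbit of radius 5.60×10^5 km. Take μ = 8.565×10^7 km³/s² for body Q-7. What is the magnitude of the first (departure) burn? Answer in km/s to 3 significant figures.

Transfer-ellipse semi-major axis a_t = (r₁ + r₂)/2 = (1.510×10^5 + 5.600×10^5)/2 = 3.555×10^5 km.
On the circular orbit at r = 1.510×10^5 km, v_c = √(μ/r) = 23.8164 km/s.
Vis-viva on the transfer ellipse at r = 1.510×10^5 km gives v_t = √[μ(2/r − 1/a_t)] = 29.8916 km/s.
Δv₁ = |v_t − v_c| = |29.8916 − 23.8164| = 6.075 km/s.

Δv₁ = 6.08 km/s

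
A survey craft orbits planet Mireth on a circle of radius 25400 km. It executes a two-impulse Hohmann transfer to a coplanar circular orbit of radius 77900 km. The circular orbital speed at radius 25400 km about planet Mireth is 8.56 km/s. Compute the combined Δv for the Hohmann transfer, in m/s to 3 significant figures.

From the circular-orbit relation v² = μ/r at r = 25400 km: μ = v²r = (8.56)² × 25400 = 1.86115×10^6 km³/s².
Transfer-ellipse semi-major axis a_t = (r₁ + r₂)/2 = (25400 + 77900)/2 = 51650 km.
Circular speed at r₁: v₁ = √(μ/r₁) = √(1.86115×10^6/25400) = 8.5600 km/s.
On the transfer ellipse at r₁, vis-viva gives v_p = √[μ(2/r₁ − 1/a_t)] = 10.513 km/s.
First burn Δv₁ = |v_p − v₁| = 1.953 km/s.
Circular speed at r₂: v₂ = √(μ/r₂) = 4.888 km/s.
Transfer-orbit speed at r₂: v_a = √[μ(2/r₂ − 1/a_t)] = 3.428 km/s.
Second burn Δv₂ = |v₂ − v_a| = 1.460 km/s.
Total Δv = Δv₁ + Δv₂ = 3.413 km/s.

Δv = 3410 m/s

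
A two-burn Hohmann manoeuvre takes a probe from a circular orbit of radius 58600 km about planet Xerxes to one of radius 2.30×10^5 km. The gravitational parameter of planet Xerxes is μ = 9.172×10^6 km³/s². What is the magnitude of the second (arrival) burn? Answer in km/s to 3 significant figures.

Δv₂ = 2.29 km/s

Transfer-ellipse semi-major axis a_t = (r₁ + r₂)/2 = (58600 + 2.300×10^5)/2 = 1.443×10^5 km.
Circular speed at r = 2.300×10^5 km: v_c = √(μ/r) = 6.315 km/s.
Transfer-orbit speed at the same r (vis-viva, a = a_t): v_t = √[μ(2/r − 1/a_t)] = 4.024 km/s.
Δv₂ = |v_t − v_c| = |4.024 − 6.315| = 2.291 km/s.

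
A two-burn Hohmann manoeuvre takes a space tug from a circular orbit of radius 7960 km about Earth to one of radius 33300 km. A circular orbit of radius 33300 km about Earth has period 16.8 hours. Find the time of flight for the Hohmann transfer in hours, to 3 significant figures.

t = 4.10 hours

From Kepler's third law T² = 4π²r³/μ at r = 33300 km, T = 16.8 hours = 16.8 × 3600 s = 60480 s: μ = 4π²r³/T² = 3.98537×10^5 km³/s².
Semi-major axis of the transfer orbit: a_t = (7960 + 33300)/2 = 20630 km.
By Kepler's third law the transfer-orbit period is T = 2π√(a_t³/μ), so t = T/2 = 14750 s.
Converting: 14750 s ÷ 3600 s/hour = 4.10 hours.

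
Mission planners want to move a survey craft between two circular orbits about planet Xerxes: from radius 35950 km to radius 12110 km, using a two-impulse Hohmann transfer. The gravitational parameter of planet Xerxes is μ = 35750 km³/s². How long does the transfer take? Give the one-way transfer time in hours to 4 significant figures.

Transfer-ellipse semi-major axis a_t = (r₁ + r₂)/2 = (35950 + 12110)/2 = 24030 km.
Transfer time t = π√(a_t³/μ) = π√((24030)³ / 35750) = 61890 s.
Converting: 61890 s ÷ 3600 s/hour = 17.19 hours.

t = 17.19 hours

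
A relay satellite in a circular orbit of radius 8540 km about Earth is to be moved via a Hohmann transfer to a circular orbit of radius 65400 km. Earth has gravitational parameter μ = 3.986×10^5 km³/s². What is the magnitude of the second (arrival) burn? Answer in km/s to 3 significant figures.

Δv₂ = 1.28 km/s

The Hohmann ellipse has a_t = (r₁ + r₂)/2 = 36970 km.
Circular speed at r = 65400 km: v_c = √(μ/r) = 2.469 km/s.
Transfer-orbit speed at the same r (vis-viva, a = a_t): v_t = √[μ(2/r − 1/a_t)] = 1.187 km/s.
Δv₂ = |v_t − v_c| = |1.187 − 2.469| = 1.282 km/s.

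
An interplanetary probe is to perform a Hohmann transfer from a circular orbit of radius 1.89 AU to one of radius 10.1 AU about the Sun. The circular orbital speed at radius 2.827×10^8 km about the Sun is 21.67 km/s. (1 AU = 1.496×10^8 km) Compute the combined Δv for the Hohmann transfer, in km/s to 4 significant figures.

From the circular-orbit relation v² = μ/r at r = 2.827×10^8 km: μ = v²r = (21.67)² × 2.827×10^8 = 1.32753×10^11 km³/s².
In km: r₁ = 1.89 × 1.496×10^8 = 2.82744×10^8 km; r₂ = 10.1 × 1.496×10^8 = 1.51096×10^9 km.
Semi-major axis of the transfer orbit: a_t = (2.82744×10^8 + 1.51096×10^9)/2 = 8.96852×10^8 km.
Circular speed at r₁: v₁ = √(μ/r₁) = √(1.32753×10^11/2.82744×10^8) = 21.668 km/s.
On the transfer ellipse at r₁, v² = μ(2/r − 1/a) gives v_p = √[μ(2/r₁ − 1/a_t)] = 28.125 km/s.
First burn Δv₁ = |v_p − v₁| = 6.457 km/s.
At r₂, v₂ = √(μ/r₂) = 9.373 km/s.
Transfer-orbit speed at r₂: v_a = √[μ(2/r₂ − 1/a_t)] = 5.263 km/s.
Second burn Δv₂ = |v₂ − v_a| = 4.110 km/s.
Δv = Δv₁ + Δv₂ = 6.457 + 4.110 = 10.57 km/s.

Δv = 10.57 km/s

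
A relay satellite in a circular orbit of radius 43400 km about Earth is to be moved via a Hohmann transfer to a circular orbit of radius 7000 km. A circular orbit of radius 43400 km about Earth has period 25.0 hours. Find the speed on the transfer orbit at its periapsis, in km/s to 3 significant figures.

From Kepler's third law T² = 4π²r³/μ at r = 43400 km, T = 25.0 hours = 25.0 × 3600 s = 90000 s: μ = 4π²r³/T² = 3.98423×10^5 km³/s².
Semi-major axis of the transfer orbit: a_t = (43400 + 7000)/2 = 25200 km.
At periapsis, r = 7000 km.
From the vis-viva equation, v = √[μ(2/r − 1/a_t)] = 9.901 km/s.

v = 9.90 km/s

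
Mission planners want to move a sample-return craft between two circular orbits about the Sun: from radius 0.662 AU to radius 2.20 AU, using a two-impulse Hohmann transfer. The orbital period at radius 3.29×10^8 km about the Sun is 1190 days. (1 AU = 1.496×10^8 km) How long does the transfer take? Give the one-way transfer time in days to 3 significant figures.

From Kepler's third law T² = 4π²r³/μ at r = 3.29×10^8 km, T = 1190 days = 1190 × 86400 s = 1.02816×10^8 s: μ = 4π²r³/T² = 1.32992×10^11 km³/s².
In km: r₁ = 0.662 × 1.496×10^8 = 9.90352×10^7 km; r₂ = 2.20 × 1.496×10^8 = 3.2912×10^8 km.
Semi-major axis of the transfer orbit: a_t = (9.90352×10^7 + 3.2912×10^8)/2 = 2.140776×10^8 km.
By Kepler's third law the transfer-orbit period is T = 2π√(a_t³/μ), so t = T/2 = 2.698×10^7 s.
Converting: 2.698×10^7 s ÷ 86400 s/day = 312 days.

t = 312 days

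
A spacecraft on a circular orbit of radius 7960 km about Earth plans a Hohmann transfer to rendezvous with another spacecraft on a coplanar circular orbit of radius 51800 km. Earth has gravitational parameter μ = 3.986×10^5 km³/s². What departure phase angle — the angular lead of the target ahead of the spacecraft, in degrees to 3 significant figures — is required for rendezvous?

φ = 101°

Semi-major axis of the transfer orbit: a_t = (7960 + 51800)/2 = 29880 km.
The half-period of the transfer ellipse is t = π√(a_t³/μ) = 25701 s.
The target's mean motion on its circular orbit is ω₂ = √(μ/r₂³) = 5.3552×10^-5 rad/s.
Angle swept by the target during transfer: ω₂·t = 1.3763 rad = 78.86°.
The spacecraft traverses 180° on the transfer ellipse, so the target must lead by 180° − 78.86° = 101°.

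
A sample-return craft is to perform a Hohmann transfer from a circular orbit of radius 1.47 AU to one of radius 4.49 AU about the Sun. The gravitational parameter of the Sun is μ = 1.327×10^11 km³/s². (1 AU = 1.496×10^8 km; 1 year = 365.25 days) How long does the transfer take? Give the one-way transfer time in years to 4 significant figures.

t = 2.572 years

In km: r₁ = 1.47 × 1.496×10^8 = 2.19912×10^8 km; r₂ = 4.49 × 1.496×10^8 = 6.71704×10^8 km.
Semi-major axis of the transfer orbit: a_t = (2.19912×10^8 + 6.71704×10^8)/2 = 4.45808×10^8 km.
Half the transfer-orbit period gives t = π√(a_t³/μ) = 8.118×10^7 s.
Converting: 8.118×10^7 s ÷ 3.15576×10^7 s/year (365.25 × 86400) = 2.572 years.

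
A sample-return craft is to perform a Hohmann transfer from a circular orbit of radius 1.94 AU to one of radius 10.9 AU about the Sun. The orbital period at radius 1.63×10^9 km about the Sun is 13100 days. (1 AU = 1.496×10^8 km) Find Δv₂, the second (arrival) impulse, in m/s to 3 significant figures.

From Kepler's third law T² = 4π²r³/μ at r = 1.63×10^9 km, T = 13100 days = 13100 × 86400 s = 1.13184×10^9 s: μ = 4π²r³/T² = 1.33460×10^11 km³/s².
In km: r₁ = 1.94 × 1.496×10^8 = 2.90224×10^8 km; r₂ = 10.9 × 1.496×10^8 = 1.63064×10^9 km.
Transfer-ellipse semi-major axis a_t = (r₁ + r₂)/2 = (2.90224×10^8 + 1.63064×10^9)/2 = 9.60432×10^8 km.
Circular speed at r = 1.63064×10^9 km: v_c = √(μ/r) = 9.047 km/s.
Transfer-orbit speed at the same r (vis-viva, a = a_t): v_t = √[μ(2/r − 1/a_t)] = 4.973 km/s.
Δv₂ = |v_t − v_c| = |4.973 − 9.047| = 4.074 km/s.

Δv₂ = 4070 m/s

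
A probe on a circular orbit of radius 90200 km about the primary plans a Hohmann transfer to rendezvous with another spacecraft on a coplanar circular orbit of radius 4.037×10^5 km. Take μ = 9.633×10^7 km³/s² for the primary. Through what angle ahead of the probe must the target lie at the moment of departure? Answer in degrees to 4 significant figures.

φ = 93.88°

Semi-major axis of the transfer orbit: a_t = (90200 + 4.037×10^5)/2 = 2.4695×10^5 km.
Transfer time t = π√(a_t³/μ) = 39280 s.
The target's mean motion on its circular orbit is ω₂ = √(μ/r₂³) = 3.826×10^-5 rad/s.
Angle swept by the target during transfer: ω₂·t = 1.503 rad = 86.12°.
The probe traverses 180° on the transfer ellipse, so the target must lead by 180° − 86.12° = 93.88°.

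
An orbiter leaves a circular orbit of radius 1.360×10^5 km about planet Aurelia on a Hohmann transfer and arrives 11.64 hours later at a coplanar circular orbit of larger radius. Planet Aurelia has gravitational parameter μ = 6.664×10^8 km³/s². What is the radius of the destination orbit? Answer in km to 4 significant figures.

r₂ = 8.465×10^5 km

Transfer time t = 11.64 hours = 41904 s, and t = π√(a_t³/μ).
So a_t = (μ t²/π²)^(1/3) = (6.664×10^8 × (41904)² / π²)^(1/3) = 4.9126×10^5 km.
Since a_t = (r₁ + r₂)/2, r₂ = 2a_t − r₁ = 2×4.9126×10^5 − 1.360×10^5 = 8.4652×10^5 km.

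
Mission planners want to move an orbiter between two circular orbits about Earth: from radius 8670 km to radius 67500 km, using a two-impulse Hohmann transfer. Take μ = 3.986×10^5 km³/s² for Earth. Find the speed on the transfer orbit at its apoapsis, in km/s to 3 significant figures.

Semi-major axis of the transfer orbit: a_t = (8670 + 67500)/2 = 38085 km.
At apoapsis, r = 67500 km.
Applying v² = μ(2/r − 1/a_t): v = 1.159 km/s.

v = 1.16 km/s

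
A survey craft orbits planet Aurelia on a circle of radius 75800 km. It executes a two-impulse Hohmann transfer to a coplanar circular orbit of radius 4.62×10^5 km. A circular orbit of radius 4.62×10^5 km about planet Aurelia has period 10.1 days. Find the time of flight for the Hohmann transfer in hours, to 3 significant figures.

From Kepler's third law T² = 4π²r³/μ at r = 4.62×10^5 km, T = 10.1 days = 10.1 × 86400 s = 8.7264×10^5 s: μ = 4π²r³/T² = 5.11229×10^6 km³/s².
The Hohmann ellipse has a_t = (r₁ + r₂)/2 = 2.689×10^5 km.
Half the transfer-orbit period gives t = π√(a_t³/μ) = 1.937×10^5 s.
Converting: 1.937×10^5 s ÷ 3600 s/hour = 53.8 hours.

t = 53.8 hours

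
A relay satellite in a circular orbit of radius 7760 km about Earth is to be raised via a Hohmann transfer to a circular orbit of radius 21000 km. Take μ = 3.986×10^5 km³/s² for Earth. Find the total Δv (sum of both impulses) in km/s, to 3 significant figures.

The Hohmann ellipse has a_t = (r₁ + r₂)/2 = 14380 km.
Circular speed at r₁: v₁ = √(μ/r₁) = √(3.986×10^5/7760) = 7.167 km/s.
Transfer-orbit speed at r₁ (vis-viva): v_p = √[μ(2/r₁ − 1/a_t)] = 8.661 km/s.
First burn Δv₁ = |v_p − v₁| = 1.494 km/s.
At r₂, v₂ = √(μ/r₂) = 4.3567 km/s.
Transfer-orbit speed at r₂: v_a = √[μ(2/r₂ − 1/a_t)] = 3.2004 km/s.
Second burn Δv₂ = |v₂ − v_a| = 1.156 km/s.
Total Δv = Δv₁ + Δv₂ = 2.650 km/s.

Δv = 2.65 km/s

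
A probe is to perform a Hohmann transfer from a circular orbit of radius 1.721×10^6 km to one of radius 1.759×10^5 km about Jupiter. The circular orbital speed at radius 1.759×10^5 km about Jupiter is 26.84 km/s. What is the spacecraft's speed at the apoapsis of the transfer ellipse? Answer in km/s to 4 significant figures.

From the circular-orbit relation v² = μ/r at r = 1.759×10^5 km: μ = v²r = (26.84)² × 1.759×10^5 = 1.26716×10^8 km³/s².
Transfer-ellipse semi-major axis a_t = (r₁ + r₂)/2 = (1.721×10^6 + 1.759×10^5)/2 = 9.4845×10^5 km.
At apoapsis, r = 1.721×10^6 km.
From the vis-viva equation, v = √[μ(2/r − 1/a_t)] = 3.695 km/s.

v = 3.695 km/s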